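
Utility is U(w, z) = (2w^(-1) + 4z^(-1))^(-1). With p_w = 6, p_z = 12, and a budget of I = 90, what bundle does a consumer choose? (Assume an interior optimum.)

For CES with ρ = -1, MRS = (2/4)·(z/w)^2.
Tangency: set MRS = p_w/p_z = 6/12 = 0.5.
So (z/w)^2 = 1; taking the square root, z/w = 1, i.e. z = w.
Substitute into the budget 6·w + 12·z = 90: 18·w = 90, so w* = 5 and z* = 5.

w* = 5, z* = 5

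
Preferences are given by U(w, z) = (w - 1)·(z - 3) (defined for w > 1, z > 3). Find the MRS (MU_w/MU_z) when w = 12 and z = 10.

MRS = 7/11

MU_w = (z−3), MU_z = (w−1).
MRS = (z−3)/(w−1).
At (12, 10): MRS = 7/11.
That is, one extra unit of w is worth 7/11 units of z at the margin.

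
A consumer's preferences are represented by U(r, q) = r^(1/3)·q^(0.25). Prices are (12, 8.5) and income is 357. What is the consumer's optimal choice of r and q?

r* = 17, q* = 18

MU_r = 1/3·r^(-2/3)·q^(0.25) and MU_q = 0.25·r^(1/3)·q^(-0.75).
MRS = MU_r/MU_q = (4/3)·q/r.
Tangency: set MRS = p_r/p_q = 12/8.5 = 24/17.
So (4/3)·q/r = 24/17, i.e. q = (18/17)·r.
Substitute into the budget 12·r + 8.5·q = 357: 21·r = 357, so r* = 17.
Then q* = (18/17)·17 = 18.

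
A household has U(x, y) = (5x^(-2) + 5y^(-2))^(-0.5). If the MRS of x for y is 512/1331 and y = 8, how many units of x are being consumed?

x = 11

For CES with ρ = -2, MRS = (y/x)^3.
Setting (8/x)^3 = 512/1331 gives 8/x = 8/11 and x = 11.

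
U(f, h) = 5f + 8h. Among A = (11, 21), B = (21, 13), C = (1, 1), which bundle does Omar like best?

Bundle A

Evaluate utility at each bundle:
U(A) = 223.
U(B) = 209.
U(C) = 13.
Highest utility is A, so A ≻ B ≻ C.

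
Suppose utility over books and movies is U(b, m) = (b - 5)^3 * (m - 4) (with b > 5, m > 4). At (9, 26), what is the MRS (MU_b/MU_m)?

MRS = 16.5

MU_b = 3·(b−5)^2·(m−4), MU_m = (b−5)^3.
MRS = (3/1)·(m−4)/(b−5).
At (9, 26): MRS = 16.5.
The indifference curve has slope −16.5 at this bundle.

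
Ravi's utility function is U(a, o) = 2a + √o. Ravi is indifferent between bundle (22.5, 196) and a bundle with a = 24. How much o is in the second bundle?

o = 121

U(22.5, 196) = 59.
Set U(24, o) = 59 and solve.
With a = 24: √o = 59 − 2·24 = 11, so √o = 11 and o = 121.
Check: U(24, 121) = 59.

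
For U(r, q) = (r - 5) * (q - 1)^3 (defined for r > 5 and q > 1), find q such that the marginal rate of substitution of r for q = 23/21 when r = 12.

q = 24

MU_r = (q−1)^3, MU_q = 3·(r−5)·(q−1)^2.
MRS = (1/3)·(q−1)/(r−5).
Substitute r = 12: MRS = (q − 1)/21. Setting this equal to 23/21 gives q − 1 = (23/21)·21 = 23, so q = 24.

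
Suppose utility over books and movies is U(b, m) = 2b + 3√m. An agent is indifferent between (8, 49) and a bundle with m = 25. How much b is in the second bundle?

b = 11

U(8, 49) = 37.
Set U(b, 25) = 37 and solve.
With m = 25: √25 = 5, so 2b = 37 − 3·5 = 22 and b = 11.
Check: U(11, 25) = 37.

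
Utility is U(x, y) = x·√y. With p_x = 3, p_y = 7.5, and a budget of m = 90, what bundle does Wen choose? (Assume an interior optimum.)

x* = 20, y* = 4

MU_x = √y and MU_y = 0.5·x·y^(-0.5).
MRS = MU_x/MU_y = (2)·y/x.
Tangency: set MRS = p_x/p_y = 3/7.5 = 0.4.
So (2)·y/x = 0.4, i.e. y = 0.2·x.
Substitute into the budget 3·x + 7.5·y = 90: 4.5·x = 90, so x* = 20.
Then y* = 0.2·20 = 4.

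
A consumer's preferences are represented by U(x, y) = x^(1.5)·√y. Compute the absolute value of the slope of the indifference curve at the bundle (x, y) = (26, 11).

MRS = 33/26

MU_x = 1.5·√x·√y and MU_y = 0.5·x^(1.5)·y^(-0.5).
MRS = MU_x/MU_y = (3)·y/x.
At (26, 11): MRS = 33/26.
That is, one extra unit of x is worth 33/26 units of y at the margin.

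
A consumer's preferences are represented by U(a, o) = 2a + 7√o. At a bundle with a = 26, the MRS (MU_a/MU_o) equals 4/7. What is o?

MU_a = 2, MU_o = 7/(2√o).
MRS = 2 ÷ (7/(2√o)).
MRS depends only on o: (4/7)·√o = 4/7 ⇒ √o = (4/7)/(4/7) = 1 ⇒ o = 1.

o = 1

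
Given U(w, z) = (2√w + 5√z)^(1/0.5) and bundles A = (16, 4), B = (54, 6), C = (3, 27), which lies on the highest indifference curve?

Evaluate utility at each bundle:
U(A) = 324.000.
U(B) = 726.000.
U(C) = 867.000.
Highest utility is C, so C ≻ B ≻ A.

Bundle C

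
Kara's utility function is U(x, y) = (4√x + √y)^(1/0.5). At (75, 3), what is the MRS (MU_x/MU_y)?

MRS = 0.8

For CES with ρ = 0.5, MRS = (4/1)·√(y/x).
At (75, 3): MRS = 0.8.
That is, one extra unit of x is worth 0.8 units of y at the margin.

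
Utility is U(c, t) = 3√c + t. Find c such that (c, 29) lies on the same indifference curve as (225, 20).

U(225, 20) = 65.
Set U(c, 29) = 65 and solve.
With t = 29: 3√c = 65 − 29 = 36, so √c = 12 and c = 144.
Check: U(144, 29) = 65.

c = 144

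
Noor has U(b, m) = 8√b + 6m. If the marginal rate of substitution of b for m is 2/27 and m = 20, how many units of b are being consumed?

b = 81

MU_b = 8/(2√b), MU_m = 6.
MRS = 8/(2√b) ÷ 6.
MRS depends only on b: (2/3)/√b = 2/27 ⇒ √b = (2/3)/(2/27) = 9 ⇒ b = 81.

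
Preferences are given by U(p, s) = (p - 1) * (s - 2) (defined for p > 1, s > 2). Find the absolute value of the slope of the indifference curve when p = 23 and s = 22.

MRS = 10/11

MU_p = (s−2), MU_s = (p−1).
MRS = (s−2)/(p−1).
At (23, 22): MRS = 10/11.
The indifference curve has slope −10/11 at this bundle.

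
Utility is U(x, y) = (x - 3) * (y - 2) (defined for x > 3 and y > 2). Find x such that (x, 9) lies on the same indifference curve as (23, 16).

U(23, 16) = 280.
Set U(x, 9) = 280 and solve.
With y = 9: (9 − 2) = 7, so (x − 3) = 280/7 = 40.
So x = 3 + 40 = 43.
Check: U(43, 9) = 280.

x = 43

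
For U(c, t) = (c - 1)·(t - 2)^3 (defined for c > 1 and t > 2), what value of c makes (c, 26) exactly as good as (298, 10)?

U(298, 10) = 152064.
Set U(c, 26) = 152064 and solve.
With t = 26: (26 − 2)^3 = 13824, so (c − 1) = 152064/13824 = 11.
So c = 1 + 11 = 12.
Check: U(12, 26) = 152064.

c = 12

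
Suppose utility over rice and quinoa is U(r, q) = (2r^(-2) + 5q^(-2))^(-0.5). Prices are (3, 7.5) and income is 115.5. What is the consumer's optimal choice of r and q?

For CES with ρ = -2, MRS = (2/5)·(q/r)^3.
Tangency: set MRS = p_r/p_q = 3/7.5 = 0.4.
So (q/r)^3 = 1; taking the cube root, q/r = 1, i.e. q = r.
Substitute into the budget 3·r + 7.5·q = 115.5: 10.5·r = 115.5, so r* = 11 and q* = 11.

r* = 11, q* = 11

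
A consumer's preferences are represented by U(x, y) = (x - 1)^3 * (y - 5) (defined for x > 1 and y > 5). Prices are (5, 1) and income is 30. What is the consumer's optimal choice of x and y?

x* = 4, y* = 10

MU_x = 3·(x−1)^2·(y−5), MU_y = (x−1)^3.
MRS = (3/1)·(y−5)/(x−1).
Tangency: set MRS = p_x/p_y = 5/1 = 5.
So (3/1)·(y − 5)/(x − 1) = 5, i.e. (y − 5) = (5/3)·(x − 1).
Rewrite the budget in excess-of-subsistence terms: 5·(x − 1) + 1·(y − 5) = 30 − 5·1 − 1·5 = 20.
Substituting, (20/3)·(x − 1) = 20, so x − 1 = 3 and x* = 4.
Then y − 5 = (5/3)·3 = 5, so y* = 10.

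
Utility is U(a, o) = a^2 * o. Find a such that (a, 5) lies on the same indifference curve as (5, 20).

U(5, 20) = 500.
Set U(a, 5) = 500 and solve.
With o = 5: a^2 = 500/5 = 100; taking the square root, a = 10.
Check: U(10, 5) = 500.

a = 10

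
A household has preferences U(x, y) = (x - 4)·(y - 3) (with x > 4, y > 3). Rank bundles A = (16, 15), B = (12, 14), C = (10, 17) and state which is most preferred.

Bundle A

Evaluate utility at each bundle:
U(A) = 144.
U(B) = 88.
U(C) = 84.
Highest utility is A, so A ≻ B ≻ C.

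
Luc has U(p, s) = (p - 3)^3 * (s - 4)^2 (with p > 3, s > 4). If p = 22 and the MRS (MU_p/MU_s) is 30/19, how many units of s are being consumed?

s = 24

MU_p = 3·(p−3)^2·(s−4)^2, MU_s = 2·(p−3)^3·(s−4).
MRS = (3/2)·(s−4)/(p−3).
Substitute p = 22: MRS = (s − 4)/(38/3). Setting this equal to 30/19 gives s − 4 = (30/19)·(38/3) = 20, so s = 24.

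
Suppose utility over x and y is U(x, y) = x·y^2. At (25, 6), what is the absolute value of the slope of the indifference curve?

MRS = 3/25

MU_x = y^2 and MU_y = 2·x·y.
MRS = MU_x/MU_y = (1/2)·y/x.
At (25, 6): MRS = 3/25.
That is, one extra unit of x is worth 3/25 units of y at the margin.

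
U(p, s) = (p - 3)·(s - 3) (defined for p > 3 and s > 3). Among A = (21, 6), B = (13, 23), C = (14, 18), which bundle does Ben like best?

Evaluate utility at each bundle:
U(A) = 54.
U(B) = 200.
U(C) = 165.
Highest utility is B, so B ≻ C ≻ A.

Bundle B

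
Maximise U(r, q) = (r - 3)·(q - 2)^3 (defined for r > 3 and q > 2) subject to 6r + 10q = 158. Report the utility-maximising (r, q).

r* = 8, q* = 11

MU_r = (q−2)^3, MU_q = 3·(r−3)·(q−2)^2.
MRS = (1/3)·(q−2)/(r−3).
Tangency: set MRS = p_r/p_q = 6/10 = 0.6.
So (1/3)·(q − 2)/(r − 3) = 0.6, i.e. (q − 2) = 1.8·(r − 3).
Rewrite the budget in excess-of-subsistence terms: 6·(r − 3) + 10·(q − 2) = 158 − 6·3 − 10·2 = 120.
Substituting, 24·(r − 3) = 120, so r − 3 = 5 and r* = 8.
Then q − 2 = 1.8·5 = 9, so q* = 11.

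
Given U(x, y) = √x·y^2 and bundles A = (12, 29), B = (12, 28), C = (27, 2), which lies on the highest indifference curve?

Evaluate utility at each bundle:
U(A) = 2913.309.
U(B) = 2715.856.
U(C) = 20.785.
Highest utility is A, so A ≻ B ≻ C.

Bundle A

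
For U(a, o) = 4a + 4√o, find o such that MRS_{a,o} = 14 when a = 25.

o = 49

MU_a = 4, MU_o = 4/(2√o).
MRS = 4 ÷ (4/(2√o)).
MRS depends only on o: 2·√o = 14 ⇒ √o = 14/2 = 7 ⇒ o = 49.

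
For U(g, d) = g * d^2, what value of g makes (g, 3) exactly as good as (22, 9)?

U(22, 9) = 1782.
Set U(g, 3) = 1782 and solve.
With d = 3: 3^2 = 9, so g = 1782/9 = 198.
Check: U(198, 3) = 1782.

g = 198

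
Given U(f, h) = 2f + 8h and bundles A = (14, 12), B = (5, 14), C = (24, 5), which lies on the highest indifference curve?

Bundle A

Evaluate utility at each bundle:
U(A) = 124.
U(B) = 122.
U(C) = 88.
Highest utility is A, so A ≻ B ≻ C.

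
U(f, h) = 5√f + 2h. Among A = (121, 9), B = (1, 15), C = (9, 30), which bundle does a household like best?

Evaluate utility at each bundle:
U(A) = 73.000.
U(B) = 35.000.
U(C) = 75.000.
Highest utility is C, so C ≻ A ≻ B.

Bundle C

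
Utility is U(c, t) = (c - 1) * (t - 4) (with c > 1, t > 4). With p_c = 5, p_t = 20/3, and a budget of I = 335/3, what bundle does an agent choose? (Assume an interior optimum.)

c* = 9, t* = 10

MU_c = (t−4), MU_t = (c−1).
MRS = (t−4)/(c−1).
Tangency: set MRS = p_c/p_t = 5/(20/3) = 0.75.
So (t − 4)/(c − 1) = 0.75, i.e. (t − 4) = 0.75·(c − 1).
Rewrite the budget in excess-of-subsistence terms: 5·(c − 1) + (20/3)·(t − 4) = 335/3 − 5·1 − (20/3)·4 = 80.
Substituting, 10·(c − 1) = 80, so c − 1 = 8 and c* = 9.
Then t − 4 = 0.75·8 = 6, so t* = 10.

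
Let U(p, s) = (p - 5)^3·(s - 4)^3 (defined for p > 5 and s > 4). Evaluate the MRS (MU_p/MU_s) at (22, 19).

MRS = 15/17

MU_p = 3·(p−5)^2·(s−4)^3, MU_s = 3·(p−5)^3·(s−4)^2.
MRS = (s−4)/(p−5).
At (22, 19): MRS = 15/17.
So at (22, 19) the consumer would give up 15/17 units of s for one more unit of p.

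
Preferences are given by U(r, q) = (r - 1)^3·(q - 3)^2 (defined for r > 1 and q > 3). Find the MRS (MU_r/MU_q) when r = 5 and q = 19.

MRS = 6

MU_r = 3·(r−1)^2·(q−3)^2, MU_q = 2·(r−1)^3·(q−3).
MRS = (3/2)·(q−3)/(r−1).
At (5, 19): MRS = 6.
That is, one extra unit of r is worth 6 units of q at the margin.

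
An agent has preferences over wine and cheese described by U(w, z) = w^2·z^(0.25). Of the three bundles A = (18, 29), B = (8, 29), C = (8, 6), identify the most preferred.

Evaluate utility at each bundle:
U(A) = 751.873.
U(B) = 148.518.
U(C) = 100.165.
Highest utility is A, so A ≻ B ≻ C.

Bundle A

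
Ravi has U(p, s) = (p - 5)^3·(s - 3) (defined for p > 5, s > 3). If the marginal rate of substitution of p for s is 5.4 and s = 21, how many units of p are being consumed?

MU_p = 3·(p−5)^2·(s−3), MU_s = (p−5)^3.
MRS = (3/1)·(s−3)/(p−5).
Substitute s = 21: MRS = 54/(p − 5). Setting this equal to 5.4 gives p − 5 = 54/5.4 = 10, so p = 15.

p = 15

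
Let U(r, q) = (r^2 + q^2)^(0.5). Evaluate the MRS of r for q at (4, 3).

MRS = 4/3

For CES with ρ = 2, MRS = (q/r)^(-1).
At (4, 3): MRS = 4/3.
So at (4, 3) the consumer would give up 4/3 units of q for one more unit of r.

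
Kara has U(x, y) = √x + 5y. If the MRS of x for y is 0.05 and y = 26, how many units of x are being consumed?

MU_x = 1/(2√x), MU_y = 5.
MRS = 1/(2√x) ÷ 5.
MRS depends only on x: 0.1/√x = 0.05 ⇒ √x = 0.1/0.05 = 2 ⇒ x = 4.

x = 4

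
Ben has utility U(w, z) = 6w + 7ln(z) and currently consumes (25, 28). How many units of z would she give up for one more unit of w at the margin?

MRS = 24

MU_w = 6, MU_z = 7/z.
MRS = 6 ÷ (7/z).
At (25, 28): MRS = 24.
The indifference curve has slope −24 at this bundle.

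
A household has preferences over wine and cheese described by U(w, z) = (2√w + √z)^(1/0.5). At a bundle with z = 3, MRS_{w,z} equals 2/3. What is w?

w = 27

For CES with ρ = 0.5, MRS = (2/1)·√(z/w).
Setting (2/1)·√(3/w) = 2/3 gives √(3/w) = 1/3, so 3/w = 1/9 and w = 27.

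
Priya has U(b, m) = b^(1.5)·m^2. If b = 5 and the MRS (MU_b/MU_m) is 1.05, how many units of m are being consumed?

MU_b = 1.5·√b·m^2 and MU_m = 2·b^(1.5)·m.
MRS = MU_b/MU_m = (0.75)·m/b.
Substitute b = 5: MRS = m/(20/3). Setting m/(20/3) = 1.05 gives m = 1.05·(20/3) = 7.

m = 7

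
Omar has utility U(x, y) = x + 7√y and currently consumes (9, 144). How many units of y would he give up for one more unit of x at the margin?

MU_x = 1, MU_y = 7/(2√y).
MRS = 1 ÷ (7/(2√y)).
At (9, 144): MRS = 24/7.
The indifference curve has slope −24/7 at this bundle.

MRS = 24/7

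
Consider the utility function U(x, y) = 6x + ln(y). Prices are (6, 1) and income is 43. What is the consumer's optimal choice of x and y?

x* = 7, y* = 1

MU_x = 6, MU_y = 1/y.
MRS = 6 ÷ (1/y).
Tangency: set MRS = p_x/p_y = 6/1 = 6.
MRS depends only on y: 6·y = 6 ⇒ y* = 6/6 = 1.
From the budget, 6·x = 43 − 1·1 = 42, so x* = 7.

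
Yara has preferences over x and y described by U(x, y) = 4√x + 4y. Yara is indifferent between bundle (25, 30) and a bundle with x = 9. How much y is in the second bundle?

U(25, 30) = 140.
Set U(9, y) = 140 and solve.
With x = 9: √9 = 3, so 4y = 140 − 4·3 = 128 and y = 32.
Check: U(9, 32) = 140.

y = 32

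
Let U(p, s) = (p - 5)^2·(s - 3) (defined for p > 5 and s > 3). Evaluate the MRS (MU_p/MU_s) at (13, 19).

MU_p = 2·(p−5)·(s−3), MU_s = (p−5)^2.
MRS = (2/1)·(s−3)/(p−5).
At (13, 19): MRS = 4.
The indifference curve has slope −4 at this bundle.

MRS = 4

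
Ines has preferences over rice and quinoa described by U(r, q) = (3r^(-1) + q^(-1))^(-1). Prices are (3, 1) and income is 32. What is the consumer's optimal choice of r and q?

For CES with ρ = -1, MRS = (3/1)·(q/r)^2.
Tangency: set MRS = p_r/p_q = 3/1 = 3.
So (q/r)^2 = 1; taking the square root, q/r = 1, i.e. q = r.
Substitute into the budget 3·r + 1·q = 32: 4·r = 32, so r* = 8 and q* = 8.

r* = 8, q* = 8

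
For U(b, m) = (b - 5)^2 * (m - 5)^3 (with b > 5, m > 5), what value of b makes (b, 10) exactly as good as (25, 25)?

U(25, 25) = 3200000.
Set U(b, 10) = 3200000 and solve.
With m = 10: (10 − 5)^3 = 125, so (b − 5)^2 = 3200000/125 = 25600.
Taking the square root (with b > 5): b − 5 = 160, so b = 165.
Check: U(165, 10) = 3200000.

b = 165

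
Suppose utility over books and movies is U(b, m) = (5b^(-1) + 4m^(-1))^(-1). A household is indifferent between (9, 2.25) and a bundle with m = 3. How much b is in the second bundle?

b = 5

U depends on (b, m) only through S = 5b^(-1) + 4m^(-1), so equal utility means equal S. At (9, 2.25): S = 7/3.
With m = 3: 4·3^(-1) = 4/3, so 5b^(-1) = 7/3 − 4/3 = 1, i.e. b^(-1) = 0.2.
Hence b = 1/0.2 = 5.
Check: U(5, 3) = 0.4286.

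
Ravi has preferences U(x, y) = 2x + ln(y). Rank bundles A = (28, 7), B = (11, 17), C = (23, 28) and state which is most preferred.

Evaluate utility at each bundle:
U(A) = 57.946.
U(B) = 24.833.
U(C) = 49.332.
Highest utility is A, so A ≻ C ≻ B.

Bundle A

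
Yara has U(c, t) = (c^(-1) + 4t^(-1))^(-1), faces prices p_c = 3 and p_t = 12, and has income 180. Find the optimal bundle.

c* = 12, t* = 12

For CES with ρ = -1, MRS = (1/4)·(t/c)^2.
Tangency: set MRS = p_c/p_t = 3/12 = 0.25.
So (t/c)^2 = 1; taking the square root, t/c = 1, i.e. t = c.
Substitute into the budget 3·c + 12·t = 180: 15·c = 180, so c* = 12 and t* = 12.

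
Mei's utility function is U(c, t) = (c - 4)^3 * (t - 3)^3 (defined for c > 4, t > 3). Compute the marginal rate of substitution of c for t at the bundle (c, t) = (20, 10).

MRS = 7/16

MU_c = 3·(c−4)^2·(t−3)^3, MU_t = 3·(c−4)^3·(t−3)^2.
MRS = (t−3)/(c−4).
At (20, 10): MRS = 7/16.
So at (20, 10) the consumer would give up 7/16 units of t for one more unit of c.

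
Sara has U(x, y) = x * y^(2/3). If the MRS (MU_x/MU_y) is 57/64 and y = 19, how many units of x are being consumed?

x = 32

MU_x = y^(2/3) and MU_y = 2/3·x·y^(-1/3).
MRS = MU_x/MU_y = (1.5)·y/x.
Substitute y = 19: MRS = 28.5/x. Setting 28.5/x = 57/64 gives x = 28.5/(57/64) = 32.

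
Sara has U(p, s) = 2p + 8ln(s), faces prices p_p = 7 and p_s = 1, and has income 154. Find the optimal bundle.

p* = 18, s* = 28

MU_p = 2, MU_s = 8/s.
MRS = 2 ÷ (8/s).
Tangency: set MRS = p_p/p_s = 7/1 = 7.
MRS depends only on s: 0.25·s = 7 ⇒ s* = 7/0.25 = 28.
From the budget, 7·p = 154 − 1·28 = 126, so p* = 18.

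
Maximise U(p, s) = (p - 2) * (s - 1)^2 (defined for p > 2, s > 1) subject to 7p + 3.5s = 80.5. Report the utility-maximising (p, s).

MU_p = (s−1)^2, MU_s = 2·(p−2)·(s−1).
MRS = (1/2)·(s−1)/(p−2).
Tangency: set MRS = p_p/p_s = 7/3.5 = 2.
So (1/2)·(s − 1)/(p − 2) = 2, i.e. (s − 1) = 4·(p − 2).
Rewrite the budget in excess-of-subsistence terms: 7·(p − 2) + 3.5·(s − 1) = 80.5 − 7·2 − 3.5·1 = 63.
Substituting, 21·(p − 2) = 63, so p − 2 = 3 and p* = 5.
Then s − 1 = 4·3 = 12, so s* = 13.

p* = 5, s* = 13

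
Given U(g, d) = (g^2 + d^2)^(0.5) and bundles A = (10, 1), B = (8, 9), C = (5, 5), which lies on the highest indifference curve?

Evaluate utility at each bundle:
U(A) = 10.050.
U(B) = 12.042.
U(C) = 7.071.
Highest utility is B, so B ≻ A ≻ C.

Bundle B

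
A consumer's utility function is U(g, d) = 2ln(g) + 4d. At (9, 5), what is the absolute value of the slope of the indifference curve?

MRS = 1/18

MU_g = 2/g, MU_d = 4.
MRS = 2/g ÷ 4.
At (9, 5): MRS = 1/18.
That is, one extra unit of g is worth 1/18 units of d at the margin.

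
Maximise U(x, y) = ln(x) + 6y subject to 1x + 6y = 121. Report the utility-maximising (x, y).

MU_x = 1/x, MU_y = 6.
MRS = 1/x ÷ 6.
Tangency: set MRS = p_x/p_y = 1/6.
MRS depends only on x: (1/6)/x = 1/6 ⇒ x* = (1/6)/(1/6) = 1.
From the budget, 6·y = 121 − 1·1 = 120, so y* = 20.

x* = 1, y* = 20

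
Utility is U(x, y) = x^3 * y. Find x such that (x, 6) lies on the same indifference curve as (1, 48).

U(1, 48) = 48.
Set U(x, 6) = 48 and solve.
With y = 6: x^3 = 48/6 = 8; taking the cube root, x = 2.
Check: U(2, 6) = 48.

x = 2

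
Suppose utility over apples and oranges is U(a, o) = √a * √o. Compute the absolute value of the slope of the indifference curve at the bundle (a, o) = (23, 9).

MRS = 9/23

MU_a = 0.5·a^(-0.5)·√o and MU_o = 0.5·√a·o^(-0.5).
MRS = MU_a/MU_o = o/a.
At (23, 9): MRS = 9/23.
So at (23, 9) the consumer would give up 9/23 units of o for one more unit of a.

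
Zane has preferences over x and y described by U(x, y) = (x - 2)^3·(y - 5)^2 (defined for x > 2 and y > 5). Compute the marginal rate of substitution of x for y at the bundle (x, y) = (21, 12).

MRS = 21/38

MU_x = 3·(x−2)^2·(y−5)^2, MU_y = 2·(x−2)^3·(y−5).
MRS = (3/2)·(y−5)/(x−2).
At (21, 12): MRS = 21/38.
So at (21, 12) the consumer would give up 21/38 units of y for one more unit of x.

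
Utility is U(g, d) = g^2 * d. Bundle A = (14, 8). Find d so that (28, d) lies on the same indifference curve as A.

U(14, 8) = 1568.
Set U(28, d) = 1568 and solve.
With g = 28: 28^2 = 784, so d = 1568/784 = 2.
Check: U(28, 2) = 1568.

d = 2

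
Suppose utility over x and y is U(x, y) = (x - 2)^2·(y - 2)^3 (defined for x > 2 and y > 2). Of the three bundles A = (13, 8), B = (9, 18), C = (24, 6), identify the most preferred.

Bundle B

Evaluate utility at each bundle:
U(A) = 26136.
U(B) = 200704.
U(C) = 30976.
Highest utility is B, so B ≻ C ≻ A.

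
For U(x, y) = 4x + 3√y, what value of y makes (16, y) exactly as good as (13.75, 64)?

U(13.75, 64) = 79.
Set U(16, y) = 79 and solve.
With x = 16: 3√y = 79 − 4·16 = 15, so √y = 5 and y = 25.
Check: U(16, 25) = 79.

y = 25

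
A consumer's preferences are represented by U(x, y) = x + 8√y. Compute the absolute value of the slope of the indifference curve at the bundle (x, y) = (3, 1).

MU_x = 1, MU_y = 8/(2√y).
MRS = 1 ÷ (8/(2√y)).
At (3, 1): MRS = 0.25.
The indifference curve has slope −0.25 at this bundle.

MRS = 0.25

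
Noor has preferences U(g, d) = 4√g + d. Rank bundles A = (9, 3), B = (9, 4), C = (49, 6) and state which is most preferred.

Evaluate utility at each bundle:
U(A) = 15.000.
U(B) = 16.000.
U(C) = 34.000.
Highest utility is C, so C ≻ B ≻ A.

Bundle C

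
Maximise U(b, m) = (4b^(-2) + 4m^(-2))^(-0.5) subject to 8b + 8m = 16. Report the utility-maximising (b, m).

For CES with ρ = -2, MRS = (m/b)^3.
Tangency: set MRS = p_b/p_m = 8/8 = 1.
So (m/b)^3 = 1; taking the cube root, m/b = 1, i.e. m = b.
Substitute into the budget 8·b + 8·m = 16: 16·b = 16, so b* = 1 and m* = 1.

b* = 1, m* = 1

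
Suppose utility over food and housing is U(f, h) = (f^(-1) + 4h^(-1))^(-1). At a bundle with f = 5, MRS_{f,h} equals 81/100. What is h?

h = 9

For CES with ρ = -1, MRS = (1/4)·(h/f)^2.
Setting (1/4)·(h/5)^2 = 81/100 gives (h/5)^2 = 81/25, so h/5 = 1.8 and h = 9.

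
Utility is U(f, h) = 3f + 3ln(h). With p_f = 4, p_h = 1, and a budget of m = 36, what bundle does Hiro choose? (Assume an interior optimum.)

f* = 8, h* = 4

MU_f = 3, MU_h = 3/h.
MRS = 3 ÷ (3/h).
Tangency: set MRS = p_f/p_h = 4/1 = 4.
MRS depends only on h: h = 4 ⇒ h* = 4.
From the budget, 4·f = 36 − 1·4 = 32, so f* = 8.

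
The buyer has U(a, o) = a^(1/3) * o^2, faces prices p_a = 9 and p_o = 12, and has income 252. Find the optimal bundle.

MU_a = 1/3·a^(-2/3)·o^2 and MU_o = 2·a^(1/3)·o.
MRS = MU_a/MU_o = (1/6)·o/a.
Tangency: set MRS = p_a/p_o = 9/12 = 0.75.
So (1/6)·o/a = 0.75, i.e. o = 4.5·a.
Substitute into the budget 9·a + 12·o = 252: 63·a = 252, so a* = 4.
Then o* = 4.5·4 = 18.

a* = 4, o* = 18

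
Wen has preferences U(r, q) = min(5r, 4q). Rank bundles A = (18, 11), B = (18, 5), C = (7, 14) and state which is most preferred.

Bundle A

Evaluate utility at each bundle:
U(A) = 44.
U(B) = 20.
U(C) = 35.
Highest utility is A, so A ≻ C ≻ B.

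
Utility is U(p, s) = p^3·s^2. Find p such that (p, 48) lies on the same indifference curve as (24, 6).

U(24, 6) = 497664.
Set U(p, 48) = 497664 and solve.
With s = 48: 48^2 = 2304, so p^3 = 497664/2304 = 216; taking the cube root, p = 6.
Check: U(6, 48) = 497664.

p = 6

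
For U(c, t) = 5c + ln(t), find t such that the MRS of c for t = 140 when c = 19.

MU_c = 5, MU_t = 1/t.
MRS = 5 ÷ (1/t).
MRS depends only on t: 5·t = 140 ⇒ t = 140/5 = 28.

t = 28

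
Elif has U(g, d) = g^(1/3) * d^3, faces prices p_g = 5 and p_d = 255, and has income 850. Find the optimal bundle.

g* = 17, d* = 3

MU_g = 1/3·g^(-2/3)·d^3 and MU_d = 3·g^(1/3)·d^2.
MRS = MU_g/MU_d = (1/9)·d/g.
Tangency: set MRS = p_g/p_d = 5/255 = 1/51.
So (1/9)·d/g = 1/51, i.e. d = (3/17)·g.
Substitute into the budget 5·g + 255·d = 850: 50·g = 850, so g* = 17.
Then d* = (3/17)·17 = 3.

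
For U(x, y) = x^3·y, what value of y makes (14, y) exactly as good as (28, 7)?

y = 56

U(28, 7) = 153664.
Set U(14, y) = 153664 and solve.
With x = 14: 14^3 = 2744, so y = 153664/2744 = 56.
Check: U(14, 56) = 153664.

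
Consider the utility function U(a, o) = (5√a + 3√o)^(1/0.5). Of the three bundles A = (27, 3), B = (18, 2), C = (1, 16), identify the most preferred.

Bundle A

Evaluate utility at each bundle:
U(A) = 972.000.
U(B) = 648.000.
U(C) = 289.000.
Highest utility is A, so A ≻ B ≻ C.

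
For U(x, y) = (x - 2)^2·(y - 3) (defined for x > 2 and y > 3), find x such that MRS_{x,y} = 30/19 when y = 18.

MU_x = 2·(x−2)·(y−3), MU_y = (x−2)^2.
MRS = (2/1)·(y−3)/(x−2).
Substitute y = 18: MRS = 30/(x − 2). Setting this equal to 30/19 gives x − 2 = 30/(30/19) = 19, so x = 21.

x = 21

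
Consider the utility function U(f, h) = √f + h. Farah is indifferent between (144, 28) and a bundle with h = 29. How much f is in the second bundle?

U(144, 28) = 40.
Set U(f, 29) = 40 and solve.
With h = 29: √f = 40 − 29 = 11, so √f = 11 and f = 121.
Check: U(121, 29) = 40.

f = 121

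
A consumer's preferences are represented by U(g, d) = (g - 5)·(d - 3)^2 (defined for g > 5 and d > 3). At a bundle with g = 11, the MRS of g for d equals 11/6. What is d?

MU_g = (d−3)^2, MU_d = 2·(g−5)·(d−3).
MRS = (1/2)·(d−3)/(g−5).
Substitute g = 11: MRS = (d − 3)/12. Setting this equal to 11/6 gives d − 3 = (11/6)·12 = 22, so d = 25.

d = 25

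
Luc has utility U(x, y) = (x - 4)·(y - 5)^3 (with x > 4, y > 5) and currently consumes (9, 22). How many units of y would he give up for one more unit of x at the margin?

MU_x = (y−5)^3, MU_y = 3·(x−4)·(y−5)^2.
MRS = (1/3)·(y−5)/(x−4).
At (9, 22): MRS = 17/15.
So at (9, 22) the consumer would give up 17/15 units of y for one more unit of x.

MRS = 17/15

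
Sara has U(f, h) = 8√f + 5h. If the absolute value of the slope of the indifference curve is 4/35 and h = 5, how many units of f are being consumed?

MU_f = 8/(2√f), MU_h = 5.
MRS = 8/(2√f) ÷ 5.
MRS depends only on f: 0.8/√f = 4/35 ⇒ √f = 0.8/(4/35) = 7 ⇒ f = 49.

f = 49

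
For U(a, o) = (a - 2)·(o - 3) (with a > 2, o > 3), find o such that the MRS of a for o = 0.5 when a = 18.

MU_a = (o−3), MU_o = (a−2).
MRS = (o−3)/(a−2).
Substitute a = 18: MRS = (o − 3)/16. Setting this equal to 0.5 gives o − 3 = 0.5·16 = 8, so o = 11.

o = 11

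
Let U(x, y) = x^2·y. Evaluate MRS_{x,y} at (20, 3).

MU_x = 2·x·y and MU_y = x^2.
MRS = MU_x/MU_y = (2/1)·y/x.
At (20, 3): MRS = 0.3.
That is, one extra unit of x is worth 0.3 units of y at the margin.

MRS = 0.3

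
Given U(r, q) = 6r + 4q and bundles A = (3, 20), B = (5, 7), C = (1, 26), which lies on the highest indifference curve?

Bundle C

Evaluate utility at each bundle:
U(A) = 98.
U(B) = 58.
U(C) = 110.
Highest utility is C, so C ≻ A ≻ B.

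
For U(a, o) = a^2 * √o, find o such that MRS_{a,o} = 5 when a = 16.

MU_a = 2·a·√o and MU_o = 0.5·a^2·o^(-0.5).
MRS = MU_a/MU_o = (4)·o/a.
Substitute a = 16: MRS = o/4. Setting o/4 = 5 gives o = 5·4 = 20.

o = 20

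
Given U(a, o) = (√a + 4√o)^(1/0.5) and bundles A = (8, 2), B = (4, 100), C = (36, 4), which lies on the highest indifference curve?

Bundle B

Evaluate utility at each bundle:
U(A) = 72.000.
U(B) = 1764.000.
U(C) = 196.000.
Highest utility is B, so B ≻ C ≻ A.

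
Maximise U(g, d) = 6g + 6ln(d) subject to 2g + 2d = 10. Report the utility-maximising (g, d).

g* = 4, d* = 1

MU_g = 6, MU_d = 6/d.
MRS = 6 ÷ (6/d).
Tangency: set MRS = p_g/p_d = 2/2 = 1.
MRS depends only on d: d = 1 ⇒ d* = 1.
From the budget, 2·g = 10 − 2·1 = 8, so g* = 4.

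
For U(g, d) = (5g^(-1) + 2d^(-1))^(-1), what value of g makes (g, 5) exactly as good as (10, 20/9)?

g = 5

U depends on (g, d) only through S = 5g^(-1) + 2d^(-1), so equal utility means equal S. At (10, 20/9): S = 1.4.
With d = 5: 2·5^(-1) = 0.4, so 5g^(-1) = 1.4 − 0.4 = 1, i.e. g^(-1) = 0.2.
Hence g = 1/0.2 = 5.
Check: U(5, 5) = 0.7143.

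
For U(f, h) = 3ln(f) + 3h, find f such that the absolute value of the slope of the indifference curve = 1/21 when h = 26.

MU_f = 3/f, MU_h = 3.
MRS = 3/f ÷ 3.
MRS depends only on f: 1/f = 1/21 ⇒ f = 1/(1/21) = 21.

f = 21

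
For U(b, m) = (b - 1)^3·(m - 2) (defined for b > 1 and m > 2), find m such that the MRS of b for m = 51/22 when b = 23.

MU_b = 3·(b−1)^2·(m−2), MU_m = (b−1)^3.
MRS = (3/1)·(m−2)/(b−1).
Substitute b = 23: MRS = (m − 2)/(22/3). Setting this equal to 51/22 gives m − 2 = (51/22)·(22/3) = 17, so m = 19.

m = 19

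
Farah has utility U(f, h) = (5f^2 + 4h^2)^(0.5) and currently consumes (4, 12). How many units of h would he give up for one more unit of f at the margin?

For CES with ρ = 2, MRS = (5/4)·(h/f)^(-1).
At (4, 12): MRS = 5/12.
So at (4, 12) the consumer would give up 5/12 units of h for one more unit of f.

MRS = 5/12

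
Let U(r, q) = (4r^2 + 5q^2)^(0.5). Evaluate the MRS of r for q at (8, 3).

MRS = 32/15

For CES with ρ = 2, MRS = (4/5)·(q/r)^(-1).
At (8, 3): MRS = 32/15.
That is, one extra unit of r is worth 32/15 units of q at the margin.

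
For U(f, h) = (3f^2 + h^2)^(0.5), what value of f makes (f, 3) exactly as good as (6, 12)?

f = 9

U depends on (f, h) only through S = 3f^2 + h^2, so equal utility means equal S. At (6, 12): S = 252.
With h = 3: 3^2 = 9, so 3f^2 = 252 − 9 = 243, i.e. f^2 = 81.
Hence f = √81 = 9.
Check: U(9, 3) = 15.8745.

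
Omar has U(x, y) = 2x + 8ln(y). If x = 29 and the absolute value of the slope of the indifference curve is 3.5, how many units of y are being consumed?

MU_x = 2, MU_y = 8/y.
MRS = 2 ÷ (8/y).
MRS depends only on y: 0.25·y = 3.5 ⇒ y = 3.5/0.25 = 14.

y = 14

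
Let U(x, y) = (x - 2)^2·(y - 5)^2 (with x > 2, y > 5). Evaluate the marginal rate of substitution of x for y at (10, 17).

MRS = 1.5

MU_x = 2·(x−2)·(y−5)^2, MU_y = 2·(x−2)^2·(y−5).
MRS = (y−5)/(x−2).
At (10, 17): MRS = 1.5.
That is, one extra unit of x is worth 1.5 units of y at the margin.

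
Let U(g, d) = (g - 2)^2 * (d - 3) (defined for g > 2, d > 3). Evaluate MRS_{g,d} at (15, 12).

MU_g = 2·(g−2)·(d−3), MU_d = (g−2)^2.
MRS = (2/1)·(d−3)/(g−2).
At (15, 12): MRS = 18/13.
That is, one extra unit of g is worth 18/13 units of d at the margin.

MRS = 18/13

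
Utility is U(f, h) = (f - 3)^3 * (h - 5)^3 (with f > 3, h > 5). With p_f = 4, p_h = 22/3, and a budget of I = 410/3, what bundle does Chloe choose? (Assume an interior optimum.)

f* = 14, h* = 11

MU_f = 3·(f−3)^2·(h−5)^3, MU_h = 3·(f−3)^3·(h−5)^2.
MRS = (h−5)/(f−3).
Tangency: set MRS = p_f/p_h = 4/(22/3) = 6/11.
So (h − 5)/(f − 3) = 6/11, i.e. (h − 5) = (6/11)·(f − 3).
Rewrite the budget in excess-of-subsistence terms: 4·(f − 3) + (22/3)·(h − 5) = 410/3 − 4·3 − (22/3)·5 = 88.
Substituting, 8·(f − 3) = 88, so f − 3 = 11 and f* = 14.
Then h − 5 = (6/11)·11 = 6, so h* = 11.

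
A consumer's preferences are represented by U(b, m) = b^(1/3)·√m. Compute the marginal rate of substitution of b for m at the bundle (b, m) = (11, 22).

MU_b = 1/3·b^(-2/3)·√m and MU_m = 0.5·b^(1/3)·m^(-0.5).
MRS = MU_b/MU_m = (2/3)·m/b.
At (11, 22): MRS = 4/3.
The indifference curve has slope −4/3 at this bundle.

MRS = 4/3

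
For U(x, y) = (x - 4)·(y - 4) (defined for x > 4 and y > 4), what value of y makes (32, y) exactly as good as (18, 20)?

y = 12

U(18, 20) = 224.
Set U(32, y) = 224 and solve.
With x = 32: (32 − 4) = 28, so (y − 4) = 224/28 = 8.
So y = 4 + 8 = 12.
Check: U(32, 12) = 224.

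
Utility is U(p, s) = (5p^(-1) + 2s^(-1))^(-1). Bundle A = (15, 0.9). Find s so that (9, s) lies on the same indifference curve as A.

U depends on (p, s) only through S = 5p^(-1) + 2s^(-1), so equal utility means equal S. At (15, 0.9): S = 23/9.
With p = 9: 5·9^(-1) = 5/9, so 2s^(-1) = 23/9 − 5/9 = 2, i.e. s^(-1) = 1.
Hence s = 1/1 = 1.
Check: U(9, 1) = 0.3913.

s = 1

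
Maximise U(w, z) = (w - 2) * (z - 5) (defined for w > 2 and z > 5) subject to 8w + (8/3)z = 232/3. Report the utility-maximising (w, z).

w* = 5, z* = 14

MU_w = (z−5), MU_z = (w−2).
MRS = (z−5)/(w−2).
Tangency: set MRS = p_w/p_z = 8/(8/3) = 3.
So (z − 5)/(w − 2) = 3, i.e. (z − 5) = 3·(w − 2).
Rewrite the budget in excess-of-subsistence terms: 8·(w − 2) + (8/3)·(z − 5) = 232/3 − 8·2 − (8/3)·5 = 48.
Substituting, 16·(w − 2) = 48, so w − 2 = 3 and w* = 5.
Then z − 5 = 3·3 = 9, so z* = 14.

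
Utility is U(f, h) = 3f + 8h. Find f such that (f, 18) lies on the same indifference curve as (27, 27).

U(27, 27) = 297.
Set U(f, 18) = 297 and solve.
3f + 8·18 = 297 ⇒ 3f = 153 ⇒ f = 51.
Check: U(51, 18) = 297.

f = 51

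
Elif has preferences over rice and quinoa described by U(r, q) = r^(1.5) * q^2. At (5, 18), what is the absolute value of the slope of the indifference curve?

MRS = 2.7

MU_r = 1.5·√r·q^2 and MU_q = 2·r^(1.5)·q.
MRS = MU_r/MU_q = (0.75)·q/r.
At (5, 18): MRS = 2.7.
The indifference curve has slope −2.7 at this bundle.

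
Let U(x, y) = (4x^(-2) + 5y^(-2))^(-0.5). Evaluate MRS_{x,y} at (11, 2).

For CES with ρ = -2, MRS = (4/5)·(y/x)^3.
At (11, 2): MRS = 32/6655.
So at (11, 2) the consumer would give up 32/6655 units of y for one more unit of x.

MRS = 32/6655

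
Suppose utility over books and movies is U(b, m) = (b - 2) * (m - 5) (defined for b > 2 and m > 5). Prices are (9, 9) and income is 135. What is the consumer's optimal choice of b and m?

b* = 6, m* = 9

MU_b = (m−5), MU_m = (b−2).
MRS = (m−5)/(b−2).
Tangency: set MRS = p_b/p_m = 9/9 = 1.
So (m − 5)/(b − 2) = 1, i.e. (m − 5) = (b − 2).
Rewrite the budget in excess-of-subsistence terms: 9·(b − 2) + 9·(m − 5) = 135 − 9·2 − 9·5 = 72.
Substituting, 18·(b − 2) = 72, so b − 2 = 4 and b* = 6.
Then m − 5 = 4, so m* = 9.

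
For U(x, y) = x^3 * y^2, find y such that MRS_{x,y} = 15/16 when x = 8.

MU_x = 3·x^2·y^2 and MU_y = 2·x^3·y.
MRS = MU_x/MU_y = (3/2)·y/x.
Substitute x = 8: MRS = y/(16/3). Setting y/(16/3) = 15/16 gives y = (15/16)·(16/3) = 5.

y = 5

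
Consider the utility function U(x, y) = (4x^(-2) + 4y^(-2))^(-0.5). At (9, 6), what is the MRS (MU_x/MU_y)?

For CES with ρ = -2, MRS = (y/x)^3.
At (9, 6): MRS = 8/27.
That is, one extra unit of x is worth 8/27 units of y at the margin.

MRS = 8/27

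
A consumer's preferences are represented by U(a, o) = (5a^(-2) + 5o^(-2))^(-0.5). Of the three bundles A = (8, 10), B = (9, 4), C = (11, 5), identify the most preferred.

Evaluate utility at each bundle:
U(A) = 2.794.
U(B) = 1.635.
U(C) = 2.036.
Highest utility is A, so A ≻ C ≻ B.

Bundle A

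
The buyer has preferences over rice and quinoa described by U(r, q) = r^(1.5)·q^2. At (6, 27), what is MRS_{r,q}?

MU_r = 1.5·√r·q^2 and MU_q = 2·r^(1.5)·q.
MRS = MU_r/MU_q = (0.75)·q/r.
At (6, 27): MRS = 3.375.
So at (6, 27) the consumer would give up 3.375 units of q for one more unit of r.

MRS = 3.375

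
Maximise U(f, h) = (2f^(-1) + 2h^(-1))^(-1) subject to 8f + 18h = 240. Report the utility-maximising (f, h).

For CES with ρ = -1, MRS = (h/f)^2.
Tangency: set MRS = p_f/p_h = 8/18 = 4/9.
So (h/f)^2 = 4/9; taking the square root, h/f = 2/3, i.e. h = (2/3)·f.
Substitute into the budget 8·f + 18·h = 240: 20·f = 240, so f* = 12 and h* = (2/3)·12 = 8.

f* = 12, h* = 8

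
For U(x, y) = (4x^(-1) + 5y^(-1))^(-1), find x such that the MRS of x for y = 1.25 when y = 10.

For CES with ρ = -1, MRS = (4/5)·(y/x)^2.
Setting (4/5)·(10/x)^2 = 1.25 gives (10/x)^2 = 25/16, so 10/x = 1.25 and x = 8.

x = 8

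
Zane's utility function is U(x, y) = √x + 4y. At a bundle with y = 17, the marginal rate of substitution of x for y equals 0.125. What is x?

MU_x = 1/(2√x), MU_y = 4.
MRS = 1/(2√x) ÷ 4.
MRS depends only on x: 0.125/√x = 0.125 ⇒ √x = 0.125/0.125 = 1 ⇒ x = 1.

x = 1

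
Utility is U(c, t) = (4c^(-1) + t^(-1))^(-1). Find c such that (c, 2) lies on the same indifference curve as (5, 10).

U depends on (c, t) only through S = 4c^(-1) + t^(-1), so equal utility means equal S. At (5, 10): S = 0.9.
With t = 2: 2^(-1) = 0.5, so 4c^(-1) = 0.9 − 0.5 = 0.4, i.e. c^(-1) = 0.1.
Hence c = 1/0.1 = 10.
Check: U(10, 2) = 1.1111.

c = 10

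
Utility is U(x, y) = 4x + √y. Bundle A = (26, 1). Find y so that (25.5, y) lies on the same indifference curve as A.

y = 9

U(26, 1) = 105.
Set U(25.5, y) = 105 and solve.
With x = 25.5: √y = 105 − 4·25.5 = 3, so √y = 3 and y = 9.
Check: U(25.5, 9) = 105.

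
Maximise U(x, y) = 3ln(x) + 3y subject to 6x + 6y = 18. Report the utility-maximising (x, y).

x* = 1, y* = 2

MU_x = 3/x, MU_y = 3.
MRS = 3/x ÷ 3.
Tangency: set MRS = p_x/p_y = 6/6 = 1.
MRS depends only on x: 1/x = 1 ⇒ x* = 1/1 = 1.
From the budget, 6·y = 18 − 6·1 = 12, so y* = 2.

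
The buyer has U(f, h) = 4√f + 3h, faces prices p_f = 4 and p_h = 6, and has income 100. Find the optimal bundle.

MU_f = 4/(2√f), MU_h = 3.
MRS = 4/(2√f) ÷ 3.
Tangency: set MRS = p_f/p_h = 4/6 = 2/3.
MRS depends only on f: (2/3)/√f = 2/3 ⇒ √f = (2/3)/(2/3) = 1 ⇒ f* = 1.
From the budget, 6·h = 100 − 4·1 = 96, so h* = 16.

f* = 1, h* = 16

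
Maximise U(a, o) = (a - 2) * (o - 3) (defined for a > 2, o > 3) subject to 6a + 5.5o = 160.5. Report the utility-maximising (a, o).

a* = 13, o* = 15

MU_a = (o−3), MU_o = (a−2).
MRS = (o−3)/(a−2).
Tangency: set MRS = p_a/p_o = 6/5.5 = 12/11.
So (o − 3)/(a − 2) = 12/11, i.e. (o − 3) = (12/11)·(a − 2).
Rewrite the budget in excess-of-subsistence terms: 6·(a − 2) + 5.5·(o − 3) = 160.5 − 6·2 − 5.5·3 = 132.
Substituting, 12·(a − 2) = 132, so a − 2 = 11 and a* = 13.
Then o − 3 = (12/11)·11 = 12, so o* = 15.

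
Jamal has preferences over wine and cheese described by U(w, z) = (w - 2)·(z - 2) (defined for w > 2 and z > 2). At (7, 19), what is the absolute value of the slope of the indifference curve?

MRS = 3.4

MU_w = (z−2), MU_z = (w−2).
MRS = (z−2)/(w−2).
At (7, 19): MRS = 3.4.
So at (7, 19) the consumer would give up 3.4 units of z for one more unit of w.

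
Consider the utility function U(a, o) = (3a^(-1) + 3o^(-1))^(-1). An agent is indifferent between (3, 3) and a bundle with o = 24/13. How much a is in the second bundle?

a = 8

U depends on (a, o) only through S = 3a^(-1) + 3o^(-1), so equal utility means equal S. At (3, 3): S = 2.
With o = 24/13: 3·(24/13)^(-1) = 1.625, so 3a^(-1) = 2 − 1.625 = 0.375, i.e. a^(-1) = 0.125.
Hence a = 1/0.125 = 8.
Check: U(8, 24/13) = 0.5.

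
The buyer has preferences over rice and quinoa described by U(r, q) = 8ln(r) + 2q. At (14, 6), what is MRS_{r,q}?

MU_r = 8/r, MU_q = 2.
MRS = 8/r ÷ 2.
At (14, 6): MRS = 2/7.
So at (14, 6) the consumer would give up 2/7 units of q for one more unit of r.

MRS = 2/7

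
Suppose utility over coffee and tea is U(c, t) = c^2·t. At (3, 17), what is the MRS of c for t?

MU_c = 2·c·t and MU_t = c^2.
MRS = MU_c/MU_t = (2/1)·t/c.
At (3, 17): MRS = 34/3.
The indifference curve has slope −34/3 at this bundle.

MRS = 34/3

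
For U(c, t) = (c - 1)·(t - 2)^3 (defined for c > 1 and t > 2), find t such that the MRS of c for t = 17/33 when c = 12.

MU_c = (t−2)^3, MU_t = 3·(c−1)·(t−2)^2.
MRS = (1/3)·(t−2)/(c−1).
Substitute c = 12: MRS = (t − 2)/33. Setting this equal to 17/33 gives t − 2 = (17/33)·33 = 17, so t = 19.

t = 19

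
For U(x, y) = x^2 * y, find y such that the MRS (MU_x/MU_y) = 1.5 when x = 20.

y = 15

MU_x = 2·x·y and MU_y = x^2.
MRS = MU_x/MU_y = (2/1)·y/x.
Substitute x = 20: MRS = y/10. Setting y/10 = 1.5 gives y = 1.5·10 = 15.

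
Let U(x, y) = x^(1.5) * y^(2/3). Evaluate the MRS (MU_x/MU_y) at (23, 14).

MU_x = 1.5·√x·y^(2/3) and MU_y = 2/3·x^(1.5)·y^(-1/3).
MRS = MU_x/MU_y = (2.25)·y/x.
At (23, 14): MRS = 63/46.
The indifference curve has slope −63/46 at this bundle.

MRS = 63/46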